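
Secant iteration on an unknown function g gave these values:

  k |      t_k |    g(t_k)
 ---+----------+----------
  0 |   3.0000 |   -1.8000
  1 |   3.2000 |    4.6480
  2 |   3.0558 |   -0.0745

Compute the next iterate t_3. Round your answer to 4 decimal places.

t_3 = 3.0558 − (-0.0745)·(3.0558 − 3.2000) / (-0.0745 − 4.6480)
   = 3.0558 − (0.010743)/(-4.722500) = 3.058075

3.0581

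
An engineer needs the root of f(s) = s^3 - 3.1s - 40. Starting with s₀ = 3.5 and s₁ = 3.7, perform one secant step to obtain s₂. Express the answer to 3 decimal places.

f(3.5) = -7.97500, f(3.7) = -0.81700
s₂ = 3.70000 − (-0.81700)·(3.70000 − 3.50000) / (-0.81700 − (-7.97500)) = 3.70000 − (-0.16340)/(7.15800) = 3.72283

3.723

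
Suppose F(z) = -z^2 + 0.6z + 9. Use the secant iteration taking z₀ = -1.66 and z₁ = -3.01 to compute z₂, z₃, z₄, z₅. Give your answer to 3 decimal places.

F(-1.66) = 5.24840, F(-3.01) = -1.86610
z₂ = -3.01000 − (-1.86610)·(-3.01000 − (-1.66000)) / (-1.86610 − 5.24840) = -3.01000 − (2.51923)/(-7.11450) = -2.65590
F(-2.65590) = 0.35265
z₃ = -2.65590 − 0.35265·(-2.65590 − (-3.01000)) / (0.35265 − (-1.86610)) = -2.65590 − (0.12487)/(2.21875) = -2.71218
F(-2.71218) = 0.01676
z₄ = -2.71218 − 0.01676·(-2.71218 − (-2.65590)) / (0.01676 − 0.35265) = -2.71218 − (-0.00094)/(-0.33589) = -2.71499
F(-2.71499) = -0.00017
z₅ = -2.71499 − (-0.00017)·(-2.71499 − (-2.71218)) / (-0.00017 − 0.01676) = -2.71499 − (0.00000)/(-0.01693) = -2.71496

-2.656, -2.712, -2.715, -2.715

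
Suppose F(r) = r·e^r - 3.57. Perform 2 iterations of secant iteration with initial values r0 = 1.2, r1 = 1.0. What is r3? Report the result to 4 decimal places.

1.1415

F(1.2) = 0.414140, F(1.0) = -0.851718
r2 = 1.000000 − (-0.851718)·(1.000000 − 1.200000) / (-0.851718 − 0.414140) = 1.000000 − (0.170344)/(-1.265858) = 1.134568
F(1.134568) = -0.041689
r3 = 1.134568 − (-0.041689)·(1.134568 − 1.000000) / (-0.041689 − (-0.851718)) = 1.134568 − (-0.005610)/(0.810029) = 1.141493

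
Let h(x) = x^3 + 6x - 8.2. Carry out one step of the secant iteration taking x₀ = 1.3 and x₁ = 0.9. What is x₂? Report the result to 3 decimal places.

1.114

h(1.3) = 1.79700, h(0.9) = -2.07100
x₂ = 0.90000 − (-2.07100)·(0.90000 − 1.30000) / (-2.07100 − 1.79700) = 0.90000 − (0.82840)/(-3.86800) = 1.11417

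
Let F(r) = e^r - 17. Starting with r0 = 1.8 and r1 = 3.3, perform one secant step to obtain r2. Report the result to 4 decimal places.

2.5798

F(1.8) = -10.950353, F(3.3) = 10.112639
r2 = 3.300000 − 10.112639·(3.300000 − 1.800000) / (10.112639 − (-10.950353)) = 3.300000 − (15.168958)/(21.062991) = 2.579829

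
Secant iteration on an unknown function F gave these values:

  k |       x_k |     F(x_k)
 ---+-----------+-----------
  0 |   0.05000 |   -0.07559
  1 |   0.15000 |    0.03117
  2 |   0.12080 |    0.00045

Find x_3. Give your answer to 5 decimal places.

x_3 = 0.12080 − 0.00045·(0.12080 − 0.15000) / (0.00045 − 0.03117)
   = 0.12080 − (-0.0000131)/(-0.0307200) = 0.1203723

0.12037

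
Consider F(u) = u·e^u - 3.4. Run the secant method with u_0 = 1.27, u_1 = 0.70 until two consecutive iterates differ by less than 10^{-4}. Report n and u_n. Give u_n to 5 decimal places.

n = 6, u_n = 1.11496

F(1.27) = 1.1222828, F(0.70) = -1.9903731
u_2 = 0.7000000 − (-1.9903731)·(-0.5700000)/(-3.1126559) = 1.0644838;  |Δ| = 0.3644838
F(1.0644838) = -0.3136974
u_3 = 1.0644838 − (-0.3136974)·(0.3644838)/(1.6766757) = 1.1326769;  |Δ| = 0.0681930
F(1.1326769) = 0.1157771
u_4 = 1.1326769 − 0.1157771·(0.0681930)/(0.4294745) = 1.1142935;  |Δ| = 0.0183834
F(1.1142935) = -0.0042861
u_5 = 1.1142935 − (-0.0042861)·(-0.0183834)/(-0.1200632) = 1.1149497;  |Δ| = 0.0006563
F(1.1149497) = -0.0000557
u_6 = 1.1149497 − (-0.0000557)·(0.0006563)/(0.0042304) = 1.1149584;  |Δ| = 0.0000086
|u_6 − u_5| = 0.0000086 < 10^{-4}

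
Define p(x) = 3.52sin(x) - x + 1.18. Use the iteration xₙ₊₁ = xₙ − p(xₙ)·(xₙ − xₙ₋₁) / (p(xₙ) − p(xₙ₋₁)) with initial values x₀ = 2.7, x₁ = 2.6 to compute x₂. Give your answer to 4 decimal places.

2.6962

p(2.7) = -0.015623, p(2.6) = 0.394565
x₂ = 2.600000 − 0.394565·(2.600000 − 2.700000) / (0.394565 − (-0.015623)) = 2.600000 − (-0.039456)/(0.410188) = 2.696191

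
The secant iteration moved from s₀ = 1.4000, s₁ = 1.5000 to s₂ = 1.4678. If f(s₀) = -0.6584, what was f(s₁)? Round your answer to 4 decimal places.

0.3127

The secant line through (1.4000, -0.6584) and (1.5000, f(s₁)) crosses zero at s₂ = 1.4678.
So (1.4000, -0.6584), (1.5000, f(s₁)), (1.4678, 0) are collinear:
f(s₁) = -0.6584 · (1.5000 − 1.4678) / (1.4000 − 1.4678) = -0.6584 · (0.032200)/(-0.067800) = 0.312691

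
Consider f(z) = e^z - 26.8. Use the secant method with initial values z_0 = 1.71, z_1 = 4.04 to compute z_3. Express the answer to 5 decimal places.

f(1.71) = -21.2710385, f(4.04) = 30.0263428
z_2 = 4.0400000 − 30.0263428·(4.0400000 − 1.7100000) / (30.0263428 − (-21.2710385)) = 4.0400000 − (69.9613787)/(51.2973813) = 2.6761608
f(2.6761608) = -12.2707942
z_3 = 2.6761608 − (-12.2707942)·(2.6761608 − 4.0400000) / (-12.2707942 − 30.0263428) = 2.6761608 − (16.7353900)/(-42.2971370) = 3.0718233

3.07182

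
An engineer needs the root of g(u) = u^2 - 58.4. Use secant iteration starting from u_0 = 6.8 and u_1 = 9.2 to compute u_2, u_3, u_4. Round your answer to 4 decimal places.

7.5600, 7.6344, 7.6420

g(6.8) = -12.160000, g(9.2) = 26.240000
u_2 = 9.200000 − 26.240000·(9.200000 − 6.800000) / (26.240000 − (-12.160000)) = 9.200000 − (62.976000)/(38.400000) = 7.560000
g(7.560000) = -1.246400
u_3 = 7.560000 − (-1.246400)·(7.560000 − 9.200000) / (-1.246400 − 26.240000) = 7.560000 − (2.044096)/(-27.486400) = 7.634368
g(7.634368) = -0.116432
u_4 = 7.634368 − (-0.116432)·(7.634368 − 7.560000) / (-0.116432 − (-1.246400)) = 7.634368 − (-0.008659)/(1.129968) = 7.642030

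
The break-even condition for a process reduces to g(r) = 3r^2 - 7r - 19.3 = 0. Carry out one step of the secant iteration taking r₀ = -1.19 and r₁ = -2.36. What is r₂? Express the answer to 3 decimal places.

g(-1.19) = -6.72170, g(-2.36) = 13.92880
r₂ = -2.36000 − 13.92880·(-2.36000 − (-1.19000)) / (13.92880 − (-6.72170)) = -2.36000 − (-16.29670)/(20.65050) = -1.57083

-1.571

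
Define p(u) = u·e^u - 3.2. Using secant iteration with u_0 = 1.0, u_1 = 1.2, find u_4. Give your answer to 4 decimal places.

p(1.0) = -0.481718, p(1.2) = 0.784140
u_2 = 1.200000 − 0.784140·(1.200000 − 1.000000) / (0.784140 − (-0.481718)) = 1.200000 − (0.156828)/(1.265858) = 1.076109
p(1.076109) = -0.043508
u_3 = 1.076109 − (-0.043508)·(1.076109 − 1.200000) / (-0.043508 − 0.784140) = 1.076109 − (0.005390)/(-0.827648) = 1.082622
p(1.082622) = -0.003655
u_4 = 1.082622 − (-0.003655)·(1.082622 − 1.076109) / (-0.003655 − (-0.043508)) = 1.082622 − (-0.000024)/(0.039852) = 1.083219

1.0832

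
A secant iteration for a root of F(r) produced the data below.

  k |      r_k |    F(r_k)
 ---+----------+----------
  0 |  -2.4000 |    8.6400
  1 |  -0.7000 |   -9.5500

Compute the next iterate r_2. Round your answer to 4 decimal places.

r_2 = -0.7000 − (-9.5500)·(-0.7000 − (-2.4000)) / (-9.5500 − 8.6400)
   = -0.7000 − (-16.235000)/(-18.190000) = -1.592523

-1.5925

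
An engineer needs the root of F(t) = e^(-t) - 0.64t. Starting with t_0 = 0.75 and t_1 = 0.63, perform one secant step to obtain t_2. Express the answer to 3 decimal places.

F(0.75) = -0.00763, F(0.63) = 0.12939
t_2 = 0.63000 − 0.12939·(0.63000 − 0.75000) / (0.12939 − (-0.00763)) = 0.63000 − (-0.01553)/(0.13703) = 0.74332

0.743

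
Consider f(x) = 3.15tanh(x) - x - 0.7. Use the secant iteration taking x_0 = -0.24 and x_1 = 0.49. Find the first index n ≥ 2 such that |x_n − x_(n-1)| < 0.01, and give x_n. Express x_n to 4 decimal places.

n = 4, x_n = 0.3447

f(-0.24) = -1.201812, f(0.49) = 0.240782
x_2 = 0.490000 − 0.240782·(0.730000)/(1.442593) = 0.368156;  |Δ| = 0.121844
f(0.368156) = 0.041835
x_3 = 0.368156 − 0.041835·(-0.121844)/(-0.198947) = 0.342535;  |Δ| = 0.025621
f(0.342535) = -0.003858
x_4 = 0.342535 − (-0.003858)·(-0.025621)/(-0.045693) = 0.344698;  |Δ| = 0.002163
|x_4 − x_3| = 0.002163 < 0.01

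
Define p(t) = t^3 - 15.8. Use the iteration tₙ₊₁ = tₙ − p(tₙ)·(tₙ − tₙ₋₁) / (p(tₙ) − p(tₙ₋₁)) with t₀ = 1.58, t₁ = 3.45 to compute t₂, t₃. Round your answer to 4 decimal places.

p(1.58) = -11.855688, p(3.45) = 25.263625
t₂ = 3.450000 − 25.263625·(3.450000 − 1.580000) / (25.263625 − (-11.855688)) = 3.450000 − (47.242979)/(37.119313) = 2.177267
p(2.177267) = -5.478686
t₃ = 2.177267 − (-5.478686)·(2.177267 − 3.450000) / (-5.478686 − 25.263625) = 2.177267 − (6.972905)/(-30.742311) = 2.404085

2.1773, 2.4041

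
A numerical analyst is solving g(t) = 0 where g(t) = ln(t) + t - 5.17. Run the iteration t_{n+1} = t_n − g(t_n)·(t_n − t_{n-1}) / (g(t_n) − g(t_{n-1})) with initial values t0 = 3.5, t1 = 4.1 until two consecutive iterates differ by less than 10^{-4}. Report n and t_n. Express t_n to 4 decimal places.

n = 4, t_n = 3.8277

g(3.5) = -0.417237, g(4.1) = 0.340987
t2 = 4.100000 − 0.340987·(0.600000)/(0.758224) = 3.830169;  |Δ| = 0.269831
g(3.830169) = 0.003078
t3 = 3.830169 − 0.003078·(-0.269831)/(-0.337909) = 3.827711;  |Δ| = 0.002458
g(3.827711) = -0.000022
t4 = 3.827711 − (-0.000022)·(-0.002458)/(-0.003100) = 3.827728;  |Δ| = 0.000017
|t4 − t3| = 0.000017 < 10^{-4}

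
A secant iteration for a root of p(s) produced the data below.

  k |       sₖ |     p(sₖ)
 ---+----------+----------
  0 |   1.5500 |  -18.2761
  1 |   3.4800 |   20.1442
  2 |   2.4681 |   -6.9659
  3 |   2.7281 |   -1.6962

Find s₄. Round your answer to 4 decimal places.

2.8118

s₄ = 2.7281 − (-1.6962)·(2.7281 − 2.4681) / (-1.6962 − (-6.9659))
   = 2.7281 − (-0.441012)/(5.269700) = 2.811788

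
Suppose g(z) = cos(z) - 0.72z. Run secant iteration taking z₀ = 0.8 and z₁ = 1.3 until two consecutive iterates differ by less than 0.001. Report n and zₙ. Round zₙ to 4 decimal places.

n = 4, zₙ = 0.8824

g(0.8) = 0.120707, g(1.3) = -0.668501
z₂ = 1.300000 − (-0.668501)·(0.500000)/(-0.789208) = 0.876473;  |Δ| = 0.423527
g(0.876473) = 0.008805
z₃ = 0.876473 − 0.008805·(-0.423527)/(0.677306) = 0.881979;  |Δ| = 0.005506
g(0.881979) = 0.000600
z₄ = 0.881979 − 0.000600·(0.005506)/(-0.008205) = 0.882381;  |Δ| = 0.000403
|z₄ − z₃| = 0.000403 < 0.001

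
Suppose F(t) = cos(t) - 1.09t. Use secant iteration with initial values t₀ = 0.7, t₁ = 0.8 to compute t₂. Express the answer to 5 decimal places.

0.70104

F(0.7) = 0.0018422, F(0.8) = -0.1752933
t₂ = 0.8000000 − (-0.1752933)·(0.8000000 − 0.7000000) / (-0.1752933 − 0.0018422) = 0.8000000 − (-0.0175293)/(-0.1771355) = 0.7010400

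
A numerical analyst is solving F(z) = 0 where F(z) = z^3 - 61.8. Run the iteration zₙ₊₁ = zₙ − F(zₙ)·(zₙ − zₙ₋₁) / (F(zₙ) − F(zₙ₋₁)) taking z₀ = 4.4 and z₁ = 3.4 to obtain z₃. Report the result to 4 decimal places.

F(4.4) = 23.384000, F(3.4) = -22.496000
z₂ = 3.400000 − (-22.496000)·(3.400000 − 4.400000) / (-22.496000 − 23.384000) = 3.400000 − (22.496000)/(-45.880000) = 3.890323
F(3.890323) = -2.921486
z₃ = 3.890323 − (-2.921486)·(3.890323 − 3.400000) / (-2.921486 − (-22.496000)) = 3.890323 − (-1.432470)/(19.574514) = 3.963503

3.9635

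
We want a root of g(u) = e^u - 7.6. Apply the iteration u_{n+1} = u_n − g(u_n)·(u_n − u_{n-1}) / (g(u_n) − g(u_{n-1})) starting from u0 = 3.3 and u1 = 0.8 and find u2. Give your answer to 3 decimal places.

1.340

g(3.3) = 19.51264, g(0.8) = -5.37446
u2 = 0.80000 − (-5.37446)·(0.80000 − 3.30000) / (-5.37446 − 19.51264) = 0.80000 − (13.43615)/(-24.88710) = 1.33988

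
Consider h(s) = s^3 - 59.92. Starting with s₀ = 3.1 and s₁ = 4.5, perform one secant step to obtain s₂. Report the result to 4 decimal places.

3.7877

h(3.1) = -30.129000, h(4.5) = 31.205000
s₂ = 4.500000 − 31.205000·(4.500000 − 3.100000) / (31.205000 − (-30.129000)) = 4.500000 − (43.687000)/(61.334000) = 3.787720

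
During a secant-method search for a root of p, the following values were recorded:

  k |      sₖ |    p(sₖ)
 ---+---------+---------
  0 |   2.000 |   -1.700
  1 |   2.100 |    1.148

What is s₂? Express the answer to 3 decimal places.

2.060

s₂ = 2.100 − 1.148·(2.100 − 2.000) / (1.148 − (-1.700))
   = 2.100 − (0.11480)/(2.84800) = 2.05969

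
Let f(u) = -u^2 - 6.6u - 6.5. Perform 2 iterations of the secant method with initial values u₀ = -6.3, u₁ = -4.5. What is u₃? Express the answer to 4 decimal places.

f(-6.3) = -4.610000, f(-4.5) = 2.950000
u₂ = -4.500000 − 2.950000·(-4.500000 − (-6.300000)) / (2.950000 − (-4.610000)) = -4.500000 − (5.310000)/(7.560000) = -5.202381
f(-5.202381) = 0.770947
u₃ = -5.202381 − 0.770947·(-5.202381 − (-4.500000)) / (0.770947 − 2.950000) = -5.202381 − (-0.541498)/(-2.179053) = -5.450883

-5.4509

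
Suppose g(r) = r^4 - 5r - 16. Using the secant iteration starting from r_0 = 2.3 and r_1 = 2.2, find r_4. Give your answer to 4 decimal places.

2.2888

g(2.3) = 0.484100, g(2.2) = -3.574400
r_2 = 2.200000 − (-3.574400)·(2.200000 − 2.300000) / (-3.574400 − 0.484100) = 2.200000 − (0.357440)/(-4.058500) = 2.288072
g(2.288072) = -0.032274
r_3 = 2.288072 − (-0.032274)·(2.288072 − 2.200000) / (-0.032274 − (-3.574400)) = 2.288072 − (-0.002842)/(3.542126) = 2.288874
g(2.288874) = 0.002184
r_4 = 2.288874 − 0.002184·(2.288874 − 2.288072) / (0.002184 − (-0.032274)) = 2.288874 − (0.000002)/(0.034458) = 2.288824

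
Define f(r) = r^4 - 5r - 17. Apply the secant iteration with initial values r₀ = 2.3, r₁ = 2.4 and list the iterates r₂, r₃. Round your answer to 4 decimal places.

2.3110, 2.3117

f(2.3) = -0.515900, f(2.4) = 4.177600
r₂ = 2.400000 − 4.177600·(2.400000 − 2.300000) / (4.177600 − (-0.515900)) = 2.400000 − (0.417760)/(4.693500) = 2.310992
f(2.310992) = -0.032063
r₃ = 2.310992 − (-0.032063)·(2.310992 − 2.400000) / (-0.032063 − 4.177600) = 2.310992 − (0.002854)/(-4.209663) = 2.311670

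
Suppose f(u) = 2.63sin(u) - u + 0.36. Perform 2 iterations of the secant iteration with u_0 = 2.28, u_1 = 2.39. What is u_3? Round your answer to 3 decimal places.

f(2.28) = 0.07586, f(2.39) = -0.23423
u_2 = 2.39000 − (-0.23423)·(2.39000 − 2.28000) / (-0.23423 − 0.07586) = 2.39000 − (-0.02577)/(-0.31008) = 2.30691
f(2.30691) = 0.00214
u_3 = 2.30691 − 0.00214·(2.30691 − 2.39000) / (0.00214 − (-0.23423)) = 2.30691 − (-0.00018)/(0.23637) = 2.30766

2.308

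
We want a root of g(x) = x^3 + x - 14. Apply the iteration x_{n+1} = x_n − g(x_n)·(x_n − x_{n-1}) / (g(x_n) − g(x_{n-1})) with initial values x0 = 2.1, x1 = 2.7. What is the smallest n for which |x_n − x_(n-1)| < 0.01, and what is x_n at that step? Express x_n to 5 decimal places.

n = 4, x_n = 2.27205

g(2.1) = -2.6390000, g(2.7) = 8.3830000
x2 = 2.7000000 − 8.3830000·(0.6000000)/(11.0220000) = 2.2436581;  |Δ| = 0.4563419
g(2.2436581) = -0.4617627
x3 = 2.2436581 − (-0.4617627)·(-0.4563419)/(-8.8447627) = 2.2674826;  |Δ| = 0.0238245
g(2.2674826) = -0.0743071
x4 = 2.2674826 − (-0.0743071)·(0.0238245)/(0.3874555) = 2.2720517;  |Δ| = 0.0045691
|x4 − x3| = 0.0045691 < 0.01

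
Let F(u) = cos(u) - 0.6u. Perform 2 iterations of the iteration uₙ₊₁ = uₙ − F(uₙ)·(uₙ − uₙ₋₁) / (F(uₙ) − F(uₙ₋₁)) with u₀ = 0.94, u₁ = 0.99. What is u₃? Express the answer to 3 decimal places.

F(0.94) = 0.02579, F(0.99) = -0.04531
u₂ = 0.99000 − (-0.04531)·(0.99000 − 0.94000) / (-0.04531 − 0.02579) = 0.99000 − (-0.00227)/(-0.07110) = 0.95814
F(0.95814) = 0.00017
u₃ = 0.95814 − 0.00017·(0.95814 − 0.99000) / (0.00017 − (-0.04531)) = 0.95814 − (-0.00001)/(0.04548) = 0.95825

0.958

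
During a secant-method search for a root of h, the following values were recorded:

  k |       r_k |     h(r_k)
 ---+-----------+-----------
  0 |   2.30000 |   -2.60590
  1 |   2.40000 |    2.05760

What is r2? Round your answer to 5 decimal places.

r2 = 2.40000 − 2.05760·(2.40000 − 2.30000) / (2.05760 − (-2.60590))
   = 2.40000 − (0.2057600)/(4.6635000) = 2.3558786

2.35588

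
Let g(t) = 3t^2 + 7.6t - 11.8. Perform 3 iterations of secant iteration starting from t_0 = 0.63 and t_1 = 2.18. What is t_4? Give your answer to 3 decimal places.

1.087

g(0.63) = -5.82130, g(2.18) = 19.02520
t_2 = 2.18000 − 19.02520·(2.18000 − 0.63000) / (19.02520 − (-5.82130)) = 2.18000 − (29.48906)/(24.84650) = 0.99315
g(0.99315) = -1.29301
t_3 = 0.99315 − (-1.29301)·(0.99315 − 2.18000) / (-1.29301 − 19.02520) = 0.99315 − (1.53461)/(-20.31821) = 1.06868
g(1.06868) = -0.25181
t_4 = 1.06868 − (-0.25181)·(1.06868 − 0.99315) / (-0.25181 − (-1.29301)) = 1.06868 − (-0.01902)/(1.04120) = 1.08695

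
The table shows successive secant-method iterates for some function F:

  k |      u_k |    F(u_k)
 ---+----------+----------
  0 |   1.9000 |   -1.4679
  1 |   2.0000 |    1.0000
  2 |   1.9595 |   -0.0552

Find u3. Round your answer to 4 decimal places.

u3 = 1.9595 − (-0.0552)·(1.9595 − 2.0000) / (-0.0552 − 1.0000)
   = 1.9595 − (0.002236)/(-1.055200) = 1.961619

1.9616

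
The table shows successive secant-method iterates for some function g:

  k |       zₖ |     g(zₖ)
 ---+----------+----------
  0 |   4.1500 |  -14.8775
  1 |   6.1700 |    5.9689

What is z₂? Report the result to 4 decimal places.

5.5916

z₂ = 6.1700 − 5.9689·(6.1700 − 4.1500) / (5.9689 − (-14.8775))
   = 6.1700 − (12.057178)/(20.846400) = 5.591618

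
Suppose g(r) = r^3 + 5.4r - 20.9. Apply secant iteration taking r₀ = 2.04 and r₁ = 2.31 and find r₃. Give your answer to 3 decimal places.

2.116

g(2.04) = -1.39434, g(2.31) = 3.90039
r₂ = 2.31000 − 3.90039·(2.31000 − 2.04000) / (3.90039 − (-1.39434)) = 2.31000 − (1.05311)/(5.29473) = 2.11110
g(2.11110) = -0.09137
r₃ = 2.11110 − (-0.09137)·(2.11110 − 2.31000) / (-0.09137 − 3.90039) = 2.11110 − (0.01817)/(-3.99176) = 2.11566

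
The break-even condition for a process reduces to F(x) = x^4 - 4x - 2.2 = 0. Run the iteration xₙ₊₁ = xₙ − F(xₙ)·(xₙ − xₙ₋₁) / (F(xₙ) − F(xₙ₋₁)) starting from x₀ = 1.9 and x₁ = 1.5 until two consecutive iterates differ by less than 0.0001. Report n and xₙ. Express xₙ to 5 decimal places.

n = 6, xₙ = 1.73963

F(1.9) = 3.2321000, F(1.5) = -3.1375000
x₂ = 1.5000000 − (-3.1375000)·(-0.4000000)/(-6.3696000) = 1.6970296;  |Δ| = 0.1970296
F(1.6970296) = -0.6942392
x₃ = 1.6970296 − (-0.6942392)·(0.1970296)/(2.4432608) = 1.7530145;  |Δ| = 0.0559849
F(1.7530145) = 0.2316395
x₄ = 1.7530145 − 0.2316395·(0.0559849)/(0.9258787) = 1.7390080;  |Δ| = 0.0140065
F(1.7390080) = -0.0105551
x₅ = 1.7390080 − (-0.0105551)·(-0.0140065)/(-0.2421945) = 1.7396185;  |Δ| = 0.0006104
F(1.7396185) = -0.0001492
x₆ = 1.7396185 − (-0.0001492)·(0.0006104)/(0.0104059) = 1.7396272;  |Δ| = 0.0000088
|x₆ − x₅| = 0.0000088 < 0.0001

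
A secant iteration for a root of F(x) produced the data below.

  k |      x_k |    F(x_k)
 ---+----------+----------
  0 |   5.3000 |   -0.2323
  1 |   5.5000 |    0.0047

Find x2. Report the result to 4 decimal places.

x2 = 5.5000 − 0.0047·(5.5000 − 5.3000) / (0.0047 − (-0.2323))
   = 5.5000 − (0.000940)/(0.237000) = 5.496034

5.4960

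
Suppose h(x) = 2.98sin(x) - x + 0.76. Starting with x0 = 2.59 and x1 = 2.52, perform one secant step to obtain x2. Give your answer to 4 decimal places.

h(2.59) = -0.268348, h(2.52) = -0.024655
x2 = 2.520000 − (-0.024655)·(2.520000 − 2.590000) / (-0.024655 − (-0.268348)) = 2.520000 − (0.001726)/(0.243693) = 2.512918

2.5129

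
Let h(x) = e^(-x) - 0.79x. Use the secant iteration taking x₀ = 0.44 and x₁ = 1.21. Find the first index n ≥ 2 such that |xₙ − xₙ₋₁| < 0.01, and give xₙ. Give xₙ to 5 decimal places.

n = 4, xₙ = 0.65653

h(0.44) = 0.2964364, h(1.21) = -0.6577027
x₂ = 1.2100000 − (-0.6577027)·(0.7700000)/(-0.9541391) = 0.6792272;  |Δ| = 0.5307728
h(0.6792272) = -0.0295808
x₃ = 0.6792272 − (-0.0295808)·(-0.5307728)/(0.6281219) = 0.6542309;  |Δ| = 0.0249963
h(0.6542309) = 0.0029993
x₄ = 0.6542309 − 0.0029993·(-0.0249963)/(0.0325801) = 0.6565320;  |Δ| = 0.0023011
|x₄ − x₃| = 0.0023011 < 0.01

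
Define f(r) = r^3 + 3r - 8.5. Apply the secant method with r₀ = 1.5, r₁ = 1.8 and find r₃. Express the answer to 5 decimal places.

f(1.5) = -0.6250000, f(1.8) = 2.7320000
r₂ = 1.8000000 − 2.7320000·(1.8000000 − 1.5000000) / (2.7320000 − (-0.6250000)) = 1.8000000 − (0.8196000)/(3.3570000) = 1.5558534
f(1.5558534) = -0.0662165
r₃ = 1.5558534 − (-0.0662165)·(1.5558534 − 1.8000000) / (-0.0662165 − 2.7320000) = 1.5558534 − (0.0161665)/(-2.7982165) = 1.5616309

1.56163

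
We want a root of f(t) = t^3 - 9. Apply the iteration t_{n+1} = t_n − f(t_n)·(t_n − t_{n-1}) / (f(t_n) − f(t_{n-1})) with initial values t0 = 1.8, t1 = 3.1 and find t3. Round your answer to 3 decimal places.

2.040

f(1.8) = -3.16800, f(3.1) = 20.79100
t2 = 3.10000 − 20.79100·(3.10000 − 1.80000) / (20.79100 − (-3.16800)) = 3.10000 − (27.02830)/(23.95900) = 1.97189
f(1.97189) = -1.33256
t3 = 1.97189 − (-1.33256)·(1.97189 − 3.10000) / (-1.33256 − 20.79100) = 1.97189 − (1.50327)/(-22.12356) = 2.03984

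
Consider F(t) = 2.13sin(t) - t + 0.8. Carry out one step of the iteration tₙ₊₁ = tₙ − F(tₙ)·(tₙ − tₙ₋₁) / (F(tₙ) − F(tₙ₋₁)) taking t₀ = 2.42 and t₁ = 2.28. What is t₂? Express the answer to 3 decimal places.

2.335

F(2.42) = -0.21296, F(2.28) = 0.13642
t₂ = 2.28000 − 0.13642·(2.28000 − 2.42000) / (0.13642 − (-0.21296)) = 2.28000 − (-0.01910)/(0.34938) = 2.33466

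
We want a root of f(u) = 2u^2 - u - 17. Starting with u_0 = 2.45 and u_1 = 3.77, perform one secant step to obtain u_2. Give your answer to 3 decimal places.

3.101

f(2.45) = -7.44500, f(3.77) = 7.65580
u_2 = 3.77000 − 7.65580·(3.77000 − 2.45000) / (7.65580 − (-7.44500)) = 3.77000 − (10.10566)/(15.10080) = 3.10079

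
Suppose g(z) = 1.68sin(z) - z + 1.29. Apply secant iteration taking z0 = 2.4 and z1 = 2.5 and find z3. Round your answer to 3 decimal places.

g(2.4) = 0.02478, g(2.5) = -0.20457
z2 = 2.50000 − (-0.20457)·(2.50000 − 2.40000) / (-0.20457 − 0.02478) = 2.50000 − (-0.02046)/(-0.22934) = 2.41080
g(2.41080) = 0.00052
z3 = 2.41080 − 0.00052·(2.41080 − 2.50000) / (0.00052 − (-0.20457)) = 2.41080 − (-0.00005)/(0.20509) = 2.41103

2.411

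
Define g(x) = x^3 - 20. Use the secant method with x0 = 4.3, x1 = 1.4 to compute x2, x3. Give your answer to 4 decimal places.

g(4.3) = 59.507000, g(1.4) = -17.256000
x2 = 1.400000 − (-17.256000)·(1.400000 − 4.300000) / (-17.256000 − 59.507000) = 1.400000 − (50.042400)/(-76.763000) = 2.051908
g(2.051908) = -11.360800
x3 = 2.051908 − (-11.360800)·(2.051908 − 1.400000) / (-11.360800 − (-17.256000)) = 2.051908 − (-7.406194)/(5.895200) = 3.308217

2.0519, 3.3082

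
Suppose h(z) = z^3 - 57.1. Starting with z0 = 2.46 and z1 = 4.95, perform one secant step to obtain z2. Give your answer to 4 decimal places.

h(2.46) = -42.213064, h(4.95) = 64.187375
z2 = 4.950000 − 64.187375·(4.950000 − 2.460000) / (64.187375 − (-42.213064)) = 4.950000 − (159.826564)/(106.400439) = 3.447877

3.4479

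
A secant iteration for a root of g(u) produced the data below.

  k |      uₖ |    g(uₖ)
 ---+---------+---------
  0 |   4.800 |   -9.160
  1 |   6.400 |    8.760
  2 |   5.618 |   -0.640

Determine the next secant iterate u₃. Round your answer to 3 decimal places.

5.671

u₃ = 5.618 − (-0.640)·(5.618 − 6.400) / (-0.640 − 8.760)
   = 5.618 − (0.50048)/(-9.40000) = 5.67124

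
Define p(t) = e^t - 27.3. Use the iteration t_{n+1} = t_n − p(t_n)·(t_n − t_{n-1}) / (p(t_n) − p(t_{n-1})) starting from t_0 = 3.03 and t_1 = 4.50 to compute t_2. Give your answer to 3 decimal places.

3.170

p(3.03) = -6.60277, p(4.50) = 62.71713
t_2 = 4.50000 − 62.71713·(4.50000 − 3.03000) / (62.71713 − (-6.60277)) = 4.50000 − (92.19418)/(69.31990) = 3.17002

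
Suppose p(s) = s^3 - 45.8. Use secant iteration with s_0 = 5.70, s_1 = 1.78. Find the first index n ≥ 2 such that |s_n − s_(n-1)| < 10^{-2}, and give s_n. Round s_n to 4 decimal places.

n = 7, s_n = 3.5778

p(5.70) = 139.393000, p(1.78) = -40.160248
s_2 = 1.780000 − (-40.160248)·(-3.920000)/(-179.553248) = 2.656777;  |Δ| = 0.876777
p(2.656777) = -27.047233
s_3 = 2.656777 − (-27.047233)·(0.876777)/(13.113015) = 4.465240;  |Δ| = 1.808462
p(4.465240) = 43.229571
s_4 = 4.465240 − 43.229571·(1.808462)/(70.276804) = 3.352795;  |Δ| = 1.112445
p(3.352795) = -8.110450
s_5 = 3.352795 − (-8.110450)·(-1.112445)/(-51.340021) = 3.528534;  |Δ| = 0.175739
p(3.528534) = -1.867821
s_6 = 3.528534 − (-1.867821)·(0.175739)/(6.242630) = 3.581115;  |Δ| = 0.052582
p(3.581115) = 0.125607
s_7 = 3.581115 − 0.125607·(0.052582)/(1.993427) = 3.577802;  |Δ| = 0.003313
|s_7 − s_6| = 0.003313 < 10^{-2}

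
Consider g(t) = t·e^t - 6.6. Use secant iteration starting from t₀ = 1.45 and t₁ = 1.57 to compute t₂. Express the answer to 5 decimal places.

1.48679

g(1.45) = -0.4184840, g(1.57) = 0.9464377
t₂ = 1.5700000 − 0.9464377·(1.5700000 − 1.4500000) / (0.9464377 − (-0.4184840)) = 1.5700000 − (0.1135725)/(1.3649216) = 1.4867919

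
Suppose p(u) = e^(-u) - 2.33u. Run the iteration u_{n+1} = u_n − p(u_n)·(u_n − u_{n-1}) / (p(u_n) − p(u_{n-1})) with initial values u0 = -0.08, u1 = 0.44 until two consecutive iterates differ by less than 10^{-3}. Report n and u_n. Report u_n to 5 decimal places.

n = 4, u_n = 0.31364

p(-0.08) = 1.2696871, p(0.44) = -0.3811636
u2 = 0.4400000 − (-0.3811636)·(0.5200000)/(-1.6508506) = 0.3199376;  |Δ| = 0.1200624
p(0.3199376) = -0.0192603
u3 = 0.3199376 − (-0.0192603)·(-0.1200624)/(0.3619033) = 0.3135480;  |Δ| = 0.0063897
p(0.3135480) = 0.0002826
u4 = 0.3135480 − 0.0002826·(-0.0063897)/(0.0195429) = 0.3136404;  |Δ| = 0.0000924
|u4 − u3| = 0.0000924 < 10^{-3}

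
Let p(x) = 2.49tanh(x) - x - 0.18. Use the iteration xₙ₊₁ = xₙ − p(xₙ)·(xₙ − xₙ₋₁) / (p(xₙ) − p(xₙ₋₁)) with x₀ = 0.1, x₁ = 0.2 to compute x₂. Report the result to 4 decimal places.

p(0.1) = -0.031827, p(0.2) = 0.111465
x₂ = 0.200000 − 0.111465·(0.200000 − 0.100000) / (0.111465 − (-0.031827)) = 0.200000 − (0.011146)/(0.143291) = 0.122211

0.1222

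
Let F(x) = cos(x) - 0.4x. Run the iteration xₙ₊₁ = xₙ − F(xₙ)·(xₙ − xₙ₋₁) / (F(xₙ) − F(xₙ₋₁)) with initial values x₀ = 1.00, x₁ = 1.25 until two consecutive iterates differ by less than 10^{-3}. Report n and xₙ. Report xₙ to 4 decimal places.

F(1.00) = 0.140302, F(1.25) = -0.184678
x₂ = 1.250000 − (-0.184678)·(0.250000)/(-0.324980) = 1.107932;  |Δ| = 0.142068
F(1.107932) = 0.003341
x₃ = 1.107932 − 0.003341·(-0.142068)/(0.188018) = 1.110456;  |Δ| = 0.002524
F(1.110456) = 0.000071
x₄ = 1.110456 − 0.000071·(0.002524)/(-0.003270) = 1.110511;  |Δ| = 0.000055
|x₄ − x₃| = 0.000055 < 10^{-3}

n = 4, xₙ = 1.1105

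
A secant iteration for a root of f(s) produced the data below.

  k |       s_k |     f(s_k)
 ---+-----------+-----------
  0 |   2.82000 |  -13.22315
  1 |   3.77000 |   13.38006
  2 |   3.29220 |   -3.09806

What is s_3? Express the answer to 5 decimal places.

s_3 = 3.29220 − (-3.09806)·(3.29220 − 3.77000) / (-3.09806 − 13.38006)
   = 3.29220 − (1.4802531)/(-16.4781200) = 3.3820314

3.38203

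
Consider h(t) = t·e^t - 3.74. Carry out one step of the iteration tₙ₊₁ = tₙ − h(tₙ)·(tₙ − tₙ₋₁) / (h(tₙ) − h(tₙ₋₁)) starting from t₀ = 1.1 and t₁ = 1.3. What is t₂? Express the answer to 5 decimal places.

1.15942

h(1.1) = -0.4354174, h(1.3) = 1.0300857
t₂ = 1.3000000 − 1.0300857·(1.3000000 − 1.1000000) / (1.0300857 − (-0.4354174)) = 1.3000000 − (0.2060171)/(1.4655030) = 1.1594222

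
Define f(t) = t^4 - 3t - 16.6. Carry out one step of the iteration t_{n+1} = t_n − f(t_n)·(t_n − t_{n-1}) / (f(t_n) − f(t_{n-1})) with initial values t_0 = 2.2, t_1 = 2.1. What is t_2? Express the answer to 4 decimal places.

2.1939

f(2.2) = 0.225600, f(2.1) = -3.451900
t_2 = 2.100000 − (-3.451900)·(2.100000 − 2.200000) / (-3.451900 − 0.225600) = 2.100000 − (0.345190)/(-3.677500) = 2.193865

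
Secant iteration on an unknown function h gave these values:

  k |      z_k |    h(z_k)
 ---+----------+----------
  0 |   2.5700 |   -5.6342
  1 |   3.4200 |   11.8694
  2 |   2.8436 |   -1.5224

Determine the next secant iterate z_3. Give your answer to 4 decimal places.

2.9091

z_3 = 2.8436 − (-1.5224)·(2.8436 − 3.4200) / (-1.5224 − 11.8694)
   = 2.8436 − (0.877511)/(-13.391800) = 2.909126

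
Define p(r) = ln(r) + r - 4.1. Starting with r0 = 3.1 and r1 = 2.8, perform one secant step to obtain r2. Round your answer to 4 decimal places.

p(3.1) = 0.131402, p(2.8) = -0.270381
r2 = 2.800000 − (-0.270381)·(2.800000 − 3.100000) / (-0.270381 − 0.131402) = 2.800000 − (0.081114)/(-0.401783) = 3.001886

3.0019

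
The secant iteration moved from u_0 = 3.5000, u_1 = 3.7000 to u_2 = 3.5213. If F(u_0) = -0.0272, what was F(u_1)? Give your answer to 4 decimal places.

The secant line through (3.5000, -0.0272) and (3.7000, F(u_1)) crosses zero at u_2 = 3.5213.
So (3.5000, -0.0272), (3.7000, F(u_1)), (3.5213, 0) are collinear:
F(u_1) = -0.0272 · (3.7000 − 3.5213) / (3.5000 − 3.5213) = -0.0272 · (0.178700)/(-0.021300) = 0.228199

0.2282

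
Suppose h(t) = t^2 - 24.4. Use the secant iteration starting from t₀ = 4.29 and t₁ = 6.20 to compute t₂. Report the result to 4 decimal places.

h(4.29) = -5.995900, h(6.20) = 14.040000
t₂ = 6.200000 − 14.040000·(6.200000 − 4.290000) / (14.040000 − (-5.995900)) = 6.200000 − (26.816400)/(20.035900) = 4.861582

4.8616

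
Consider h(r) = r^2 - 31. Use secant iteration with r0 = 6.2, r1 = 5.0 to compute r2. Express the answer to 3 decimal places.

5.536

h(6.2) = 7.44000, h(5.0) = -6.00000
r2 = 5.00000 − (-6.00000)·(5.00000 − 6.20000) / (-6.00000 − 7.44000) = 5.00000 − (7.20000)/(-13.44000) = 5.53571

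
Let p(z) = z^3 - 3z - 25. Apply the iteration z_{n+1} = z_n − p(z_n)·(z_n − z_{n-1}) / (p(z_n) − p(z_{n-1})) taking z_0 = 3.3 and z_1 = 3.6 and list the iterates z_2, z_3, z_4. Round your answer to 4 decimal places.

p(3.3) = 1.037000, p(3.6) = 10.856000
z_2 = 3.600000 − 10.856000·(3.600000 − 3.300000) / (10.856000 − 1.037000) = 3.600000 − (3.256800)/(9.819000) = 3.268317
p(3.268317) = 0.106858
z_3 = 3.268317 − 0.106858·(3.268317 − 3.600000) / (0.106858 − 10.856000) = 3.268317 − (-0.035443)/(-10.749142) = 3.265019
p(3.265019) = 0.011193
z_4 = 3.265019 − 0.011193·(3.265019 − 3.268317) / (0.011193 − 0.106858) = 3.265019 − (-0.000037)/(-0.095665) = 3.264633

3.2683, 3.2650, 3.2646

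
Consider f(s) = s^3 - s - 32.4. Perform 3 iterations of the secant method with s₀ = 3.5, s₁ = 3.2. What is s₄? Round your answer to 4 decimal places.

3.2925

f(3.5) = 6.975000, f(3.2) = -2.832000
s₂ = 3.200000 − (-2.832000)·(3.200000 − 3.500000) / (-2.832000 − 6.975000) = 3.200000 − (0.849600)/(-9.807000) = 3.286632
f(3.286632) = -0.184598
s₃ = 3.286632 − (-0.184598)·(3.286632 − 3.200000) / (-0.184598 − (-2.832000)) = 3.286632 − (-0.015992)/(2.647402) = 3.292673
f(3.292673) = 0.005475
s₄ = 3.292673 − 0.005475·(3.292673 − 3.286632) / (0.005475 − (-0.184598)) = 3.292673 − (0.000033)/(0.190072) = 3.292499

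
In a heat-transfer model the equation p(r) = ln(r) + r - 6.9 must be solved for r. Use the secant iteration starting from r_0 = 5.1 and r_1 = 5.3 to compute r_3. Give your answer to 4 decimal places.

5.2431

p(5.1) = -0.170759, p(5.3) = 0.067707
r_2 = 5.300000 − 0.067707·(5.300000 − 5.100000) / (0.067707 − (-0.170759)) = 5.300000 − (0.013541)/(0.238466) = 5.243215
p(5.243215) = 0.000150
r_3 = 5.243215 − 0.000150·(5.243215 − 5.300000) / (0.000150 − 0.067707) = 5.243215 − (-0.000008)/(-0.067557) = 5.243089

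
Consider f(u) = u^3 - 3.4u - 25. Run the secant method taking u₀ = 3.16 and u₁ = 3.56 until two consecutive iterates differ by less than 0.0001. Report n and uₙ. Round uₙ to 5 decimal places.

f(3.16) = -4.1895040, f(3.56) = 8.0140160
u₂ = 3.5600000 − 8.0140160·(0.4000000)/(12.2035200) = 3.2973212;  |Δ| = 0.2626788
f(3.2973212) = -0.3613384
u₃ = 3.2973212 − (-0.3613384)·(-0.2626788)/(-8.3753544) = 3.3086539;  |Δ| = 0.0113328
f(3.3086539) = -0.0289572
u₄ = 3.3086539 − (-0.0289572)·(0.0113328)/(0.3323812) = 3.3096413;  |Δ| = 0.0009873
f(3.3096413) = 0.0001206
u₅ = 3.3096413 − 0.0001206·(0.0009873)/(0.0290779) = 3.3096372;  |Δ| = 0.0000041
|u₅ − u₄| = 0.0000041 < 0.0001

n = 5, uₙ = 3.30964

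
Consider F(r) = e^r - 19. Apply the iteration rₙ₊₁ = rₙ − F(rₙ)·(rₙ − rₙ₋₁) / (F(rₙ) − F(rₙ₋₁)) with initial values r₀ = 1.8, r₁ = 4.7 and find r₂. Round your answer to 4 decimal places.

2.1615

F(1.8) = -12.950353, F(4.7) = 90.947172
r₂ = 4.700000 − 90.947172·(4.700000 − 1.800000) / (90.947172 − (-12.950353)) = 4.700000 − (263.746800)/(103.897525) = 2.161472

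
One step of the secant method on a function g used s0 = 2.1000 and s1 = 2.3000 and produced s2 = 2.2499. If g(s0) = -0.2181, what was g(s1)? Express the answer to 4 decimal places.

The secant line through (2.1000, -0.2181) and (2.3000, g(s1)) crosses zero at s2 = 2.2499.
So (2.1000, -0.2181), (2.3000, g(s1)), (2.2499, 0) are collinear:
g(s1) = -0.2181 · (2.3000 − 2.2499) / (2.1000 − 2.2499) = -0.2181 · (0.050100)/(-0.149900) = 0.072894

0.0729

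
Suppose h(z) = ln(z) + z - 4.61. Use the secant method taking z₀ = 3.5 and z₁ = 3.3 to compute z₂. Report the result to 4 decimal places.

3.3897

h(3.5) = 0.142763, h(3.3) = -0.116078
z₂ = 3.300000 − (-0.116078)·(3.300000 − 3.500000) / (-0.116078 − 0.142763) = 3.300000 − (0.023216)/(-0.258841) = 3.389690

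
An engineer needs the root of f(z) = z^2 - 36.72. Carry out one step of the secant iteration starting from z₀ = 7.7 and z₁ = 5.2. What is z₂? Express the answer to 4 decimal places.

5.9504

f(7.7) = 22.570000, f(5.2) = -9.680000
z₂ = 5.200000 − (-9.680000)·(5.200000 − 7.700000) / (-9.680000 − 22.570000) = 5.200000 − (24.200000)/(-32.250000) = 5.950388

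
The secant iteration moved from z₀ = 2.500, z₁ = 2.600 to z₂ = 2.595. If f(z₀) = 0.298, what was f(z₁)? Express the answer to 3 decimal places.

The secant line through (2.500, 0.298) and (2.600, f(z₁)) crosses zero at z₂ = 2.595.
So (2.500, 0.298), (2.600, f(z₁)), (2.595, 0) are collinear:
f(z₁) = 0.298 · (2.600 − 2.595) / (2.500 − 2.595) = 0.298 · (0.00500)/(-0.09500) = -0.01568

-0.016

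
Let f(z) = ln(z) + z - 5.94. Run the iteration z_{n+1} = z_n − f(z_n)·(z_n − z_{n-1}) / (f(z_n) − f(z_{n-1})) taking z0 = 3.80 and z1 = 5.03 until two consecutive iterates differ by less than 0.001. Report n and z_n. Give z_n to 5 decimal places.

f(3.80) = -0.8049989, f(5.03) = 0.7054200
z2 = 5.0300000 − 0.7054200·(1.2300000)/(1.5104189) = 4.4555457;  |Δ| = 0.5744543
f(4.4555457) = 0.0096953
z3 = 4.4555457 − 0.0096953·(-0.5744543)/(-0.6957247) = 4.4475404;  |Δ| = 0.0080053
f(4.4475404) = -0.0001084
z4 = 4.4475404 − (-0.0001084)·(-0.0080053)/(-0.0098037) = 4.4476289;  |Δ| = 0.0000885
|z4 − z3| = 0.0000885 < 0.001

n = 4, z_n = 4.44763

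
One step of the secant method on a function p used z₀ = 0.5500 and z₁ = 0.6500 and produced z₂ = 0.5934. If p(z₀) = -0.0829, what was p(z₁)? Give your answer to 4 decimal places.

The secant line through (0.5500, -0.0829) and (0.6500, p(z₁)) crosses zero at z₂ = 0.5934.
So (0.5500, -0.0829), (0.6500, p(z₁)), (0.5934, 0) are collinear:
p(z₁) = -0.0829 · (0.6500 − 0.5934) / (0.5500 − 0.5934) = -0.0829 · (0.056600)/(-0.043400) = 0.108114

0.1081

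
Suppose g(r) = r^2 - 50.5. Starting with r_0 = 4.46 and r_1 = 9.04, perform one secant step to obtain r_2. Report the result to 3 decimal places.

6.727

g(4.46) = -30.60840, g(9.04) = 31.22160
r_2 = 9.04000 − 31.22160·(9.04000 − 4.46000) / (31.22160 − (-30.60840)) = 9.04000 − (142.99493)/(61.83000) = 6.72729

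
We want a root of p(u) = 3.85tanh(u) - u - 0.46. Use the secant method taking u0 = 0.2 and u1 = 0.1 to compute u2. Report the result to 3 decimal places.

p(0.2) = 0.09989, p(0.1) = -0.17628
u2 = 0.10000 − (-0.17628)·(0.10000 − 0.20000) / (-0.17628 − 0.09989) = 0.10000 − (0.01763)/(-0.27617) = 0.16383

0.164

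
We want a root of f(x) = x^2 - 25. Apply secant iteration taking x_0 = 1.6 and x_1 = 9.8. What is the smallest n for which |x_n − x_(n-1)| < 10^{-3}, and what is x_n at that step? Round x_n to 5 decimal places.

n = 7, x_n = 5.00000

f(1.6) = -22.4400000, f(9.8) = 71.0400000
x_2 = 9.8000000 − 71.0400000·(8.2000000)/(93.4800000) = 3.5684211;  |Δ| = 6.2315789
f(3.5684211) = -12.2663712
x_3 = 3.5684211 − (-12.2663712)·(-6.2315789)/(-83.3063712) = 4.4859843;  |Δ| = 0.9175632
f(4.4859843) = -4.8759453
x_4 = 4.4859843 − (-4.8759453)·(0.9175632)/(7.3904259) = 5.0913605;  |Δ| = 0.6053762
f(5.0913605) = 0.9219513
x_5 = 5.0913605 − 0.9219513·(0.6053762)/(5.7978966) = 4.9950967;  |Δ| = 0.0962638
f(4.9950967) = -0.0490091
x_6 = 4.9950967 − (-0.0490091)·(-0.0962638)/(-0.9709604) = 4.9999556;  |Δ| = 0.0048589
f(4.9999556) = -0.0004441
x_7 = 4.9999556 − (-0.0004441)·(0.0048589)/(0.0485650) = 5.0000000;  |Δ| = 0.0000444
|x_7 − x_6| = 0.0000444 < 10^{-3}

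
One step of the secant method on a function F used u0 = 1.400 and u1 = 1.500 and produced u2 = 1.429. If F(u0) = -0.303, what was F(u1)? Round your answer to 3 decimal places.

The secant line through (1.400, -0.303) and (1.500, F(u1)) crosses zero at u2 = 1.429.
So (1.400, -0.303), (1.500, F(u1)), (1.429, 0) are collinear:
F(u1) = -0.303 · (1.500 − 1.429) / (1.400 − 1.429) = -0.303 · (0.07100)/(-0.02900) = 0.74183

0.742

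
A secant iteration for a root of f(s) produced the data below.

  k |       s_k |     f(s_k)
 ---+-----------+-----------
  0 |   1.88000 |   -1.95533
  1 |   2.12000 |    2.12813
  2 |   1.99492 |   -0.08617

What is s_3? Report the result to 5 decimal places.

s_3 = 1.99492 − (-0.08617)·(1.99492 − 2.12000) / (-0.08617 − 2.12813)
   = 1.99492 − (0.0107781)/(-2.2143000) = 1.9997875

1.99979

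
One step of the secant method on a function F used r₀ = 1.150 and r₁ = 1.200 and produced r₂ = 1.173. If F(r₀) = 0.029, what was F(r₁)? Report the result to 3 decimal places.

-0.034

The secant line through (1.150, 0.029) and (1.200, F(r₁)) crosses zero at r₂ = 1.173.
So (1.150, 0.029), (1.200, F(r₁)), (1.173, 0) are collinear:
F(r₁) = 0.029 · (1.200 − 1.173) / (1.150 − 1.173) = 0.029 · (0.02700)/(-0.02300) = -0.03404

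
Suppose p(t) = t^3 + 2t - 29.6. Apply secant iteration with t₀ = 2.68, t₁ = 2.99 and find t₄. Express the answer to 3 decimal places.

2.878

p(2.68) = -4.99117, p(2.99) = 3.11090
t₂ = 2.99000 − 3.11090·(2.99000 − 2.68000) / (3.11090 − (-4.99117)) = 2.99000 − (0.96438)/(8.10207) = 2.87097
p(2.87097) = -0.19415
t₃ = 2.87097 − (-0.19415)·(2.87097 − 2.99000) / (-0.19415 − 3.11090) = 2.87097 − (0.02311)/(-3.30504) = 2.87796
p(2.87796) = -0.00685
t₄ = 2.87796 − (-0.00685)·(2.87796 − 2.87097) / (-0.00685 − (-0.19415)) = 2.87796 − (-0.00005)/(0.18730) = 2.87822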